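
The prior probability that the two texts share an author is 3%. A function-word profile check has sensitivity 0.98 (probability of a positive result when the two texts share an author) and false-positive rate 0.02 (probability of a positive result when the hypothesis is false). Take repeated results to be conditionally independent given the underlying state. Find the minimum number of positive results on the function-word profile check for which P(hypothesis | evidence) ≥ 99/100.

3

Prior odds: 0.03 ÷ 0.97 = 3/97.
Likelihood ratio of a positive result = 0.98/0.02 = 49.
Target posterior odds = 0.99/0.01 = 99.
Require 49ⁿ ≥ 99 ÷ (3/97) = 3201.
49² = 2401 falls short of 3201 but 49³ = 117649 reaches it, so n = 3.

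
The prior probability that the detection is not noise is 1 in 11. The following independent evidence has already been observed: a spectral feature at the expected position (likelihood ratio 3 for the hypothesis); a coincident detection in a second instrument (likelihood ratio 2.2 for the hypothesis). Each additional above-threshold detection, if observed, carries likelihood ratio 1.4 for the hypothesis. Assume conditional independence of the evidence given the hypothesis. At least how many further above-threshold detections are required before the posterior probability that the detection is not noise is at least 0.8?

Prior odds = (1/11)/(10/11) = 0.1.
Combined Bayes factor of the evidence already in hand = 3 × 2.2 = 6.6.
Odds after that evidence = 0.1 × 6.6 = 0.66.
Target odds = 0.8/0.2 = 4.
Need 1.4ⁿ ≥ 4 ÷ 0.66 = 200/33.
1.4⁵ = 5.37824 falls short of 200/33 but 1.4⁶ = 117649/15625 reaches it, so n = 6.

6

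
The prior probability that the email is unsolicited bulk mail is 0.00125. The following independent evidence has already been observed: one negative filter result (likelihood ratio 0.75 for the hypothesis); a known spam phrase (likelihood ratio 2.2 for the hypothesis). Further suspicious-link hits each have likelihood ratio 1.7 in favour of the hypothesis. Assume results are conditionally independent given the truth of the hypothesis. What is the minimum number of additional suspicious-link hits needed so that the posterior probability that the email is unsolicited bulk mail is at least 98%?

19

Prior odds = 0.00125/0.99875 = 1/799.
Combined Bayes factor of the evidence already in hand = 0.75 × 2.2 = 1.65.
Odds after that evidence = (1/799) × 1.65 = 33/15980.
Target odds = 0.98/0.02 = 49.
Need 1.7ⁿ ≥ 49 ÷ (33/15980) = 783020/33.
1.7¹⁸ ≈14063.1 falls short of 783020/33 but 1.7¹⁹ ≈23907.2 reaches it, so n = 19.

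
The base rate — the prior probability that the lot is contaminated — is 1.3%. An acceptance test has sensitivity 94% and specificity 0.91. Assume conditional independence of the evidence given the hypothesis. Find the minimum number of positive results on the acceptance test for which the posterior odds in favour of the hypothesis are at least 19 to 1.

Prior odds = 0.013/0.987 = 13/987.
False-positive rate = 1 − 0.91 = 0.09; likelihood ratio of a positive = 0.94/0.09 = 94/9.
Target odds = 19.
Require (94/9)ⁿ ≥ 19 ÷ (13/987) = 18753/13.
(94/9)³ = 830584/729 falls short of 18753/13 but (94/9)⁴ = 78074896/6561 reaches it, so n = 4.

4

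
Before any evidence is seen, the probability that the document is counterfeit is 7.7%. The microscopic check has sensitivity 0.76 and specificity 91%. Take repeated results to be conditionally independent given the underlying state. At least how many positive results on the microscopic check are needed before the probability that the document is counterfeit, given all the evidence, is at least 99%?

4

Prior odds: 0.077 ÷ 0.923 = 77/923.
False-positive rate = 1 − 0.91 = 0.09; likelihood ratio of a positive = 0.76/0.09 = 76/9.
Target posterior odds = 0.99/0.01 = 99.
Need (77/923) × (76/9)ⁿ ≥ 99, i.e. (76/9)ⁿ ≥ 8307/7.
(76/9)³ = 438976/729 falls short of 8307/7 but (76/9)⁴ = 33362176/6561 reaches it, so n = 4.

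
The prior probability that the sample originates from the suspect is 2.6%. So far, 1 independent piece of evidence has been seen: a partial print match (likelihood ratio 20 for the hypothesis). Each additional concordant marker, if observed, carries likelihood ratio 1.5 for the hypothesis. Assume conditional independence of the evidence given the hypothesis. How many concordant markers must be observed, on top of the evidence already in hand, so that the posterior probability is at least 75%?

Prior odds = 0.026/0.974 = 13/487.
Bayes factor of the evidence already in hand = 20.
Odds after that evidence = (13/487) × 20 = 260/487.
Target odds = 0.75/0.25 = 3.
Need 1.5ⁿ ≥ 3 ÷ (260/487) = 1461/260.
1.5⁴ = 5.0625 falls short of 1461/260 but 1.5⁵ = 7.59375 reaches it, so n = 5.

5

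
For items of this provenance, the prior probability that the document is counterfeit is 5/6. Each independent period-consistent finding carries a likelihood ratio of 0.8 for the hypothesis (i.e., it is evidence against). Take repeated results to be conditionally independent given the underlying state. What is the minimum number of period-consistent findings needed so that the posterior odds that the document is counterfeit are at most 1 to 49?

25

Prior odds = (5/6)/(1/6) = 5.
Likelihood ratio per period-consistent finding = 0.8.
Target odds = 1/49.
Require 0.8ⁿ ≤ 1/49 ÷ 5 = 1/245.
0.8²⁴ ≈0.00472237 is still above 1/245 but 0.8²⁵ ≈0.00377789 is at or below it, so n = 25.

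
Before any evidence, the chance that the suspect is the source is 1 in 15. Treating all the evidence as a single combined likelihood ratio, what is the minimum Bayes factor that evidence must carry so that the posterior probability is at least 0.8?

Prior odds = (1/15)/(14/15) = 1/14.
Target odds = 0.8/0.2 = 4.
Required Bayes factor = 4 ÷ (1/14) = 56.

56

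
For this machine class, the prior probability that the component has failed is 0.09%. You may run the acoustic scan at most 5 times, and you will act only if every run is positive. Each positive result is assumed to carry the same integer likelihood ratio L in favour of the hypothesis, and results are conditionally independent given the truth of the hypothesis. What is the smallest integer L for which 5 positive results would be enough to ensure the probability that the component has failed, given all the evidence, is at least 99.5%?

12

Prior odds = 0.0009/0.9991 = 9/9991.
Target odds = 0.995/0.005 = 199.
Need L⁵ ≥ 199 ÷ (9/9991) = 1988209/9.
11⁵ = 161051 < 1988209/9 ≤ 248832 = 12⁵, so L = 12.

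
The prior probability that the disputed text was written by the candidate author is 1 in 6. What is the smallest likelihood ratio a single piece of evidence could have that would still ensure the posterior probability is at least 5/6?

25

Prior odds = (1/6)/(5/6) = 0.2.
Target odds = (5/6)/(1/6) = 5.
Required Bayes factor = 5 ÷ 0.2 = 25.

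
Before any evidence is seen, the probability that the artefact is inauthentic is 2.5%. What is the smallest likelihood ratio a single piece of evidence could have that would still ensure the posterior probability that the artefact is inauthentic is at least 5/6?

195

Prior odds = 0.025/0.975 = 1/39.
Target odds = (5/6)/(1/6) = 5.
Required Bayes factor = 5 ÷ (1/39) = 195.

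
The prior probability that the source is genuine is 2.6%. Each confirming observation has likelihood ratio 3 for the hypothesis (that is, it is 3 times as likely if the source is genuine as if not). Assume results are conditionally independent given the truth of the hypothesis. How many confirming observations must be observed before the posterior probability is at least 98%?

Prior odds: 0.026 ÷ 0.974 = 13/487.
Likelihood ratio per confirming observation = 3.
Target odds: 0.98 ÷ 0.02 = 49.
Need (13/487) × 3ⁿ ≥ 49, i.e. 3ⁿ ≥ 23863/13.
3⁶ = 729 falls short of 23863/13 but 3⁷ = 2187 reaches it, so n = 7.

7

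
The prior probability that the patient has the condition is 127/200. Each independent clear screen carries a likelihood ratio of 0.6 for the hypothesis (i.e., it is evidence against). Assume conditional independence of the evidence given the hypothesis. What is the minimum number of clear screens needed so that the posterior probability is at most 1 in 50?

9

Prior odds = 0.635/0.365 = 127/73.
Likelihood ratio per clear screen = 0.6.
Target posterior odds = 0.02/0.98 = 1/49.
Require 0.6ⁿ ≤ 1/49 ÷ (127/73) = 73/6223.
0.6⁸ = 6561/390625 is still above 73/6223 but 0.6⁹ = 19683/1953125 is at or below it, so n = 9.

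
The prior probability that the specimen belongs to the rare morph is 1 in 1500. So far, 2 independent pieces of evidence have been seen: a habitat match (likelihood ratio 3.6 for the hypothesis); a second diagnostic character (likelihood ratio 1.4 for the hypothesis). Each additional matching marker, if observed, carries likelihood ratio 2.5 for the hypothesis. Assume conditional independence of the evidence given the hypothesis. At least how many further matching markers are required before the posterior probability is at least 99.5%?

12

Prior odds = (1/1500)/(1499/1500) = 1/1499.
Combined Bayes factor of the evidence already in hand = 3.6 × 1.4 = 5.04.
Odds after that evidence = (1/1499) × 5.04 = 126/37475.
Target odds = 0.995/0.005 = 199.
Need 2.5ⁿ ≥ 199 ÷ (126/37475) = 7457525/126.
2.5¹¹ = 48828125/2048 falls short of 7457525/126 but 2.5¹² = 244140625/4096 reaches it, so n = 12.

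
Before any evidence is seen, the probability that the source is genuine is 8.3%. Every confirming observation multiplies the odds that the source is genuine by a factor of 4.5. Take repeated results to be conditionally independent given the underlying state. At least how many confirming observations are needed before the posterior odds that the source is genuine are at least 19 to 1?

4

Prior odds: 0.083 ÷ 0.917 = 83/917.
Likelihood ratio per confirming observation = 4.5.
Target odds = 19.
Need (83/917) × 4.5ⁿ ≥ 19, i.e. 4.5ⁿ ≥ 17423/83.
4.5³ = 91.125 falls short of 17423/83 but 4.5⁴ = 410.0625 reaches it, so n = 4.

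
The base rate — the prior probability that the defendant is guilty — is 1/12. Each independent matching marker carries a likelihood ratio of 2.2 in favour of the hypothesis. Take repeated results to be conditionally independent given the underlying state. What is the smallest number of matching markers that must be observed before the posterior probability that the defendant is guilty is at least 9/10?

6

Prior odds: (1/12) ÷ (11/12) = 1/11.
Likelihood ratio per matching marker = 2.2.
Target posterior odds = 0.9/0.1 = 9.
Require 2.2ⁿ ≥ 9 ÷ (1/11) = 99.
2.2⁵ = 51.53632 falls short of 99 but 2.2⁶ = 1771561/15625 reaches it, so n = 6.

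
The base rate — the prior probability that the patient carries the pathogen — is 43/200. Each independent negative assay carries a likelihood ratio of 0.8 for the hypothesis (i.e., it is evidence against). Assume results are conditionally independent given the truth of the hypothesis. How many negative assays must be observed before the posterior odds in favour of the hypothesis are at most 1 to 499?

23

Prior odds = 0.215/0.785 = 43/157.
Likelihood ratio per negative assay = 0.8.
Target odds = 1/499.
Need (43/157) × 0.8ⁿ ≤ 1/499, i.e. 0.8ⁿ ≤ 157/21457.
0.8²² ≈0.0073787 is still above 157/21457 but 0.8²³ ≈0.00590296 is at or below it, so n = 23.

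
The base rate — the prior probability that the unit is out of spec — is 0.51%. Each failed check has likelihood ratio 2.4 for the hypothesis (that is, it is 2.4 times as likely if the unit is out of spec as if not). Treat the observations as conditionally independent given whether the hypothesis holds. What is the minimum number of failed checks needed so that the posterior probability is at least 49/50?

Prior odds: 0.0051 ÷ 0.9949 = 51/9949.
Likelihood ratio per failed check = 2.4.
Target posterior odds = 0.98/0.02 = 49.
Need (51/9949) × 2.4ⁿ ≥ 49, i.e. 2.4ⁿ ≥ 487501/51.
2.4¹⁰ ≈6340.34 falls short of 487501/51 but 2.4¹¹ ≈15216.8 reaches it, so n = 11.

11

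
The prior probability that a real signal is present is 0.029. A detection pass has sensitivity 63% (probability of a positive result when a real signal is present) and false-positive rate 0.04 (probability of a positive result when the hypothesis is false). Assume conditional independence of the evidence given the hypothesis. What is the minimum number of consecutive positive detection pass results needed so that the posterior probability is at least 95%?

3

Prior odds = 0.029/0.971 = 29/971.
Likelihood ratio of a positive result = 0.63/0.04 = 15.75.
Target posterior odds = 0.95/0.05 = 19.
Require 15.75ⁿ ≥ 19 ÷ (29/971) = 18449/29.
15.75² = 248.0625 falls short of 18449/29 but 15.75³ = 3906.984375 reaches it, so n = 3.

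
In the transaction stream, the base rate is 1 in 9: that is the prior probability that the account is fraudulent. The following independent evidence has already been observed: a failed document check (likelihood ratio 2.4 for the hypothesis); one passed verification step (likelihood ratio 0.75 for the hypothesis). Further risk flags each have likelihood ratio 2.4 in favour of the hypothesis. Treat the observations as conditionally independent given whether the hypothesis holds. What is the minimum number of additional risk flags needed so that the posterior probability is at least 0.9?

5

Prior odds = (1/9)/(8/9) = 0.125.
Combined Bayes factor of the evidence already in hand = 2.4 × 0.75 = 1.8.
Odds after that evidence = 0.125 × 1.8 = 0.225.
Target odds = 0.9/0.1 = 9.
Need 2.4ⁿ ≥ 9 ÷ 0.225 = 40.
2.4⁴ = 33.1776 falls short of 40 but 2.4⁵ = 79.62624 reaches it, so n = 5.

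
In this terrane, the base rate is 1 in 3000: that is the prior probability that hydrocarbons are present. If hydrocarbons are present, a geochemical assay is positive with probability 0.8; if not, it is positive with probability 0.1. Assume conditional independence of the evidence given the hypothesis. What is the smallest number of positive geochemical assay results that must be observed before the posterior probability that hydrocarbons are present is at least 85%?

5

Prior odds = (1/3000)/(2999/3000) = 1/2999.
Likelihood ratio of a positive = 0.8/0.1 = 8.
Target odds: 0.85 ÷ 0.15 = 17/3.
Require 8ⁿ ≥ 17/3 ÷ (1/2999) = 50983/3.
8⁴ = 4096 falls short of 50983/3 but 8⁵ = 32768 reaches it, so n = 5.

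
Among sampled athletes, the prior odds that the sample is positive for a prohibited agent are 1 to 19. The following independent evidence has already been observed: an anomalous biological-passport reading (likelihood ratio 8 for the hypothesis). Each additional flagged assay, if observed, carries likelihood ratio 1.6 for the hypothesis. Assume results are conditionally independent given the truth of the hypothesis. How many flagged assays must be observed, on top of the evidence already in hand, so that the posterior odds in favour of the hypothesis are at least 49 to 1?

Prior odds = 1/19.
Bayes factor of the evidence already in hand = 8.
Odds after that evidence = (1/19) × 8 = 8/19.
Target odds = 49.
Need 1.6ⁿ ≥ 49 ÷ (8/19) = 116.375.
1.6¹⁰ ≈109.951 falls short of 116.375 but 1.6¹¹ ≈175.922 reaches it, so n = 11.

11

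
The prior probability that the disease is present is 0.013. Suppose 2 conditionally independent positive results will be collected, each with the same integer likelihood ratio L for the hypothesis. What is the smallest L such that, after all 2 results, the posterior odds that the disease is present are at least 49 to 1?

Prior odds = 0.013/0.987 = 13/987.
Target odds = 49.
Need L² ≥ 49 ÷ (13/987) = 48363/13.
60² = 3600 < 48363/13 ≤ 3721 = 61², so L = 61.

61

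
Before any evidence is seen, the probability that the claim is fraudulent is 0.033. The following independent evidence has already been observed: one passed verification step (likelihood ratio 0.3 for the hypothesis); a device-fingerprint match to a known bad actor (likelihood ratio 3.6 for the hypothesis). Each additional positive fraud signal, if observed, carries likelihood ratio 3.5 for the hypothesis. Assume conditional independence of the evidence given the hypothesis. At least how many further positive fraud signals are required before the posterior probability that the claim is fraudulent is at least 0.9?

Prior odds = 0.033/0.967 = 33/967.
Combined Bayes factor of the evidence already in hand = 0.3 × 3.6 = 1.08.
Odds after that evidence = (33/967) × 1.08 = 891/24175.
Target odds = 0.9/0.1 = 9.
Need 3.5ⁿ ≥ 9 ÷ (891/24175) = 24175/99.
3.5⁴ = 150.0625 falls short of 24175/99 but 3.5⁵ = 525.21875 reaches it, so n = 5.

5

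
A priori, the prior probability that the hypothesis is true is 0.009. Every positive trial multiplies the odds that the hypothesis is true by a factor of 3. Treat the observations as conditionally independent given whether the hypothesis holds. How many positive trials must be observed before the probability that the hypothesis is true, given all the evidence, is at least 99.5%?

Prior odds = 0.009/0.991 = 9/991.
Likelihood ratio per positive trial = 3.
Target odds: 0.995 ÷ 0.005 = 199.
Need (9/991) × 3ⁿ ≥ 199, i.e. 3ⁿ ≥ 197209/9.
3⁹ = 19683 falls short of 197209/9 but 3¹⁰ = 59049 reaches it, so n = 10.

10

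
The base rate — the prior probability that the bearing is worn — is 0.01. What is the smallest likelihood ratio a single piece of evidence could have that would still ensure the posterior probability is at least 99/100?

Prior odds = 0.01/0.99 = 1/99.
Target odds = 0.99/0.01 = 99.
Required Bayes factor = 99 ÷ (1/99) = 9801.

9801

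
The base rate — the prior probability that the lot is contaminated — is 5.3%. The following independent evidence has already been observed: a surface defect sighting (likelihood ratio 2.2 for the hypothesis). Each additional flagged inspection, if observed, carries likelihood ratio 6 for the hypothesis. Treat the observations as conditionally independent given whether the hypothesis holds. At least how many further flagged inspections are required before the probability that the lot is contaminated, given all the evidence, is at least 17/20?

Prior odds = 0.053/0.947 = 53/947.
Bayes factor of the evidence already in hand = 2.2.
Odds after that evidence = (53/947) × 2.2 = 583/4735.
Target odds = 0.85/0.15 = 17/3.
Need 6ⁿ ≥ 17/3 ÷ (583/4735) = 80495/1749.
6² = 36 falls short of 80495/1749 but 6³ = 216 reaches it, so n = 3.

3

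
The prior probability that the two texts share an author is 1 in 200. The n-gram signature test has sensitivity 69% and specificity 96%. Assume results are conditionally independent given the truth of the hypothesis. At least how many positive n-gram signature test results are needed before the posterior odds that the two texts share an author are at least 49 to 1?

4

Prior odds: 0.005 ÷ 0.995 = 1/199.
False-positive rate = 1 − 0.96 = 0.04; likelihood ratio of a positive = 0.69/0.04 = 17.25.
Target odds = 49.
Require 17.25ⁿ ≥ 49 ÷ (1/199) = 9751.
17.25³ = 5132.953125 falls short of 9751 but 17.25⁴ = 22667121/256 reaches it, so n = 4.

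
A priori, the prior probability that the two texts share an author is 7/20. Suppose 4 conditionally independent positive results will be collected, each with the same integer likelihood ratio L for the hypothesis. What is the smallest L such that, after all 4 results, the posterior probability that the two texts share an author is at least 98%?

Prior odds = 0.35/0.65 = 7/13.
Target odds = 0.98/0.02 = 49.
Need L⁴ ≥ 49 ÷ (7/13) = 91.
3⁴ = 81 < 91 ≤ 256 = 4⁴, so L = 4.

4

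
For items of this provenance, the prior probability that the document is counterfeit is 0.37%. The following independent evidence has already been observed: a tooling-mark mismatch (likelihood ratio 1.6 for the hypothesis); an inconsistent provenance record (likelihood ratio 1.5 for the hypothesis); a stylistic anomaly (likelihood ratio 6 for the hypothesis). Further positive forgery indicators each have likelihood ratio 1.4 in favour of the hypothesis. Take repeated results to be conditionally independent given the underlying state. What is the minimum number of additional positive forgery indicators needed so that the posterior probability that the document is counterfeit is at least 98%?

21

Prior odds = 0.0037/0.9963 = 37/9963.
Combined Bayes factor of the evidence already in hand = 1.6 × 1.5 × 6 = 14.4.
Odds after that evidence = (37/9963) × 14.4 = 296/5535.
Target odds = 0.98/0.02 = 49.
Need 1.4ⁿ ≥ 49 ÷ (296/5535) = 271215/296.
1.4²⁰ ≈836.683 falls short of 271215/296 but 1.4²¹ ≈1171.36 reaches it, so n = 21.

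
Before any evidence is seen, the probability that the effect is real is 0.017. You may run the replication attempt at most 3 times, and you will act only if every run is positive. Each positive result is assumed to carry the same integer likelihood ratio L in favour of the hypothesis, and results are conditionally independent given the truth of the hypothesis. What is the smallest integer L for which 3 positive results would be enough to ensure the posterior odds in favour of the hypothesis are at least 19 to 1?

Prior odds = 0.017/0.983 = 17/983.
Target odds = 19.
Need L³ ≥ 19 ÷ (17/983) = 18677/17.
10³ = 1000 < 18677/17 ≤ 1331 = 11³, so L = 11.

11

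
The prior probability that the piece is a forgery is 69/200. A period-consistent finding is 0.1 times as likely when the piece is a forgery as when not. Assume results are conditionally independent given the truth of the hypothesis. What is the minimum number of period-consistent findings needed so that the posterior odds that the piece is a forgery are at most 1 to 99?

Prior odds = 0.345/0.655 = 69/131.
Likelihood ratio per period-consistent finding = 0.1.
Target odds = 1/99.
Require 0.1ⁿ ≤ 1/99 ÷ (69/131) = 131/6831.
0.1¹ = 0.1 is still above 131/6831 but 0.1² = 0.01 is at or below it, so n = 2.

2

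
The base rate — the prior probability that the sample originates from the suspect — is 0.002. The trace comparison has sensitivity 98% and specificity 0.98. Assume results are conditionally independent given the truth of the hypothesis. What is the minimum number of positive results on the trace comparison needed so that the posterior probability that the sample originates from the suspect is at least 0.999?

4

Prior odds = 0.002/0.998 = 1/499.
False-positive rate = 1 − 0.98 = 0.02; likelihood ratio of a positive = 0.98/0.02 = 49.
Target odds: 0.999 ÷ 0.001 = 999.
Need (1/499) × 49ⁿ ≥ 999, i.e. 49ⁿ ≥ 498501.
49³ = 117649 falls short of 498501 but 49⁴ = 5764801 reaches it, so n = 4.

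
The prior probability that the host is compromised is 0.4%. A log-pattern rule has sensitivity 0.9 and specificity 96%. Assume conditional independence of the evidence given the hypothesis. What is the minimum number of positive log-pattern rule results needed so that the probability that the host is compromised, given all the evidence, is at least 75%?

3

Prior odds: 0.004 ÷ 0.996 = 1/249.
False-positive rate = 1 − 0.96 = 0.04; likelihood ratio of a positive = 0.9/0.04 = 22.5.
Target posterior odds = 0.75/0.25 = 3.
Require 22.5ⁿ ≥ 3 ÷ (1/249) = 747.
22.5² = 506.25 falls short of 747 but 22.5³ = 11390.625 reaches it, so n = 3.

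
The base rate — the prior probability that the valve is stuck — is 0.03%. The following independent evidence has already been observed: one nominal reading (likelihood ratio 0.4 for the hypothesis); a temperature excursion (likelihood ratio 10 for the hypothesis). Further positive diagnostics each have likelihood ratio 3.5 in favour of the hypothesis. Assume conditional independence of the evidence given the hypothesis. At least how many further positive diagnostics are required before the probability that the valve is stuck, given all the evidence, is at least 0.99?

Prior odds = 0.0003/0.9997 = 3/9997.
Combined Bayes factor of the evidence already in hand = 0.4 × 10 = 4.
Odds after that evidence = (3/9997) × 4 = 12/9997.
Target odds = 0.99/0.01 = 99.
Need 3.5ⁿ ≥ 99 ÷ (12/9997) = 82475.25.
3.5⁹ = 40353607/512 falls short of 82475.25 but 3.5¹⁰ = 282475249/1024 reaches it, so n = 10.

10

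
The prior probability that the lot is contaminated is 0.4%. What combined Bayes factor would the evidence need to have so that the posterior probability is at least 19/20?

4731

Prior odds = 0.004/0.996 = 1/249.
Target odds = 0.95/0.05 = 19.
Required Bayes factor = 19 ÷ (1/249) = 4731.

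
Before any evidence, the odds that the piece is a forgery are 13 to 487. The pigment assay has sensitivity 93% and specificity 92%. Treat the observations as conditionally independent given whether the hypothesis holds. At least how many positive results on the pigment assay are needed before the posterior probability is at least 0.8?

3

Prior odds = 13/487.
False-positive rate = 1 − 0.92 = 0.08; likelihood ratio of a positive = 0.93/0.08 = 11.625.
Target posterior odds = 0.8/0.2 = 4.
Need (13/487) × 11.625ⁿ ≥ 4, i.e. 11.625ⁿ ≥ 1948/13.
11.625² = 135.140625 falls short of 1948/13 but 11.625³ = 804357/512 reaches it, so n = 3.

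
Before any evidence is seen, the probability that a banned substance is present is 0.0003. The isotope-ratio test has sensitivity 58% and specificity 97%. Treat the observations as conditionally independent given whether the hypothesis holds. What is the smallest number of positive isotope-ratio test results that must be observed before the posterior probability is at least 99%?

Prior odds = 0.0003/0.9997 = 3/9997.
False-positive rate = 1 − 0.97 = 0.03; likelihood ratio of a positive = 0.58/0.03 = 58/3.
Target posterior odds = 0.99/0.01 = 99.
Need (3/9997) × (58/3)ⁿ ≥ 99, i.e. (58/3)ⁿ ≥ 329901.
(58/3)⁴ = 11316496/81 falls short of 329901 but (58/3)⁵ = 656356768/243 reaches it, so n = 5.

5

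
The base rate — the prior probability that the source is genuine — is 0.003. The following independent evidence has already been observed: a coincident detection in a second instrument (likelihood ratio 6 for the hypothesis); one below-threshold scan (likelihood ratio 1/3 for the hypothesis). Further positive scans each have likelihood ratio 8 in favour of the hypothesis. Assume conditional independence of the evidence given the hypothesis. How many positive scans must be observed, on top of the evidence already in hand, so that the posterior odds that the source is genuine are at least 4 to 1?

4

Prior odds = 0.003/0.997 = 3/997.
Combined Bayes factor of the evidence already in hand = 6 × (1/3) = 2.
Odds after that evidence = (3/997) × 2 = 6/997.
Target odds = 4.
Need 8ⁿ ≥ 4 ÷ (6/997) = 1994/3.
8³ = 512 falls short of 1994/3 but 8⁴ = 4096 reaches it, so n = 4.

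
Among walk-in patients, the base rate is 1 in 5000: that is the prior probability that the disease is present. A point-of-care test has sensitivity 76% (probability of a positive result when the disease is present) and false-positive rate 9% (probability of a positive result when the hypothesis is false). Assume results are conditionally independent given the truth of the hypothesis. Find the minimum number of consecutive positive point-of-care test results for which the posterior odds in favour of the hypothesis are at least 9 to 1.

Prior odds = 0.0002/0.9998 = 1/4999.
Likelihood ratio of a positive result = 0.76/0.09 = 76/9.
Target odds = 9.
Require (76/9)ⁿ ≥ 9 ÷ (1/4999) = 44991.
(76/9)⁵ ≈42939.3 falls short of 44991 but (76/9)⁶ ≈362599 reaches it, so n = 6.

6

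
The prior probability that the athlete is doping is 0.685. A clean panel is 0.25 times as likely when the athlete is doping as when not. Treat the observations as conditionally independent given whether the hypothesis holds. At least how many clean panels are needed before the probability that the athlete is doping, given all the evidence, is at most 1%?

4

Prior odds: 0.685 ÷ 0.315 = 137/63.
Likelihood ratio per clean panel = 0.25.
Target posterior odds = 0.01/0.99 = 1/99.
Need (137/63) × 0.25ⁿ ≤ 1/99, i.e. 0.25ⁿ ≤ 7/1507.
0.25³ = 0.015625 is still above 7/1507 but 0.25⁴ = 0.00390625 is at or below it, so n = 4.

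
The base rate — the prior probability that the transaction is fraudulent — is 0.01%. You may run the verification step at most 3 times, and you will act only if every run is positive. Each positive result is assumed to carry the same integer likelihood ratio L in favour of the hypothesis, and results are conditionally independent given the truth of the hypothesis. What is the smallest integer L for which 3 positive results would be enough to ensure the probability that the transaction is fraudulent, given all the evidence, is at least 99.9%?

Prior odds = 0.0001/0.9999 = 1/9999.
Target odds = 0.999/0.001 = 999.
Need L³ ≥ 999 ÷ (1/9999) = 9989001.
215³ = 9938375 < 9989001 ≤ 10077696 = 216³, so L = 216.

216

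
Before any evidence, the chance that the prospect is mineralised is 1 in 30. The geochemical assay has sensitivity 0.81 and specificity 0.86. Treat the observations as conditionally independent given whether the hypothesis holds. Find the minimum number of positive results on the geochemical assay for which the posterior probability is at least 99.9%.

6

Prior odds: (1/30) ÷ (29/30) = 1/29.
False-positive rate = 1 − 0.86 = 0.14; likelihood ratio of a positive = 0.81/0.14 = 81/14.
Target odds: 0.999 ÷ 0.001 = 999.
Require (81/14)ⁿ ≥ 999 ÷ (1/29) = 28971.
(81/14)⁵ ≈6483.13 falls short of 28971 but (81/14)⁶ ≈37509.6 reaches it, so n = 6.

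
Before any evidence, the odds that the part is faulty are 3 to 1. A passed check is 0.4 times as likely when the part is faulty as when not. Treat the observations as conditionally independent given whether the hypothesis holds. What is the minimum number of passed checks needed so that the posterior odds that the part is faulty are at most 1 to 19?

5

Prior odds = 3.
Likelihood ratio per passed check = 0.4.
Target odds = 1/19.
Require 0.4ⁿ ≤ 1/19 ÷ 3 = 1/57.
0.4⁴ = 0.0256 is still above 1/57 but 0.4⁵ = 0.01024 is at or below it, so n = 5.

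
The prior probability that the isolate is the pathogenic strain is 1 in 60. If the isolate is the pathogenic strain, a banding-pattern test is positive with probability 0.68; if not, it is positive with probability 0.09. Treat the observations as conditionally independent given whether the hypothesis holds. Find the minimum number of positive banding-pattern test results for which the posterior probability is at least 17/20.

Prior odds = (1/60)/(59/60) = 1/59.
Likelihood ratio of a positive = 0.68/0.09 = 68/9.
Target posterior odds = 0.85/0.15 = 17/3.
Require (68/9)ⁿ ≥ 17/3 ÷ (1/59) = 1003/3.
(68/9)² = 4624/81 falls short of 1003/3 but (68/9)³ = 314432/729 reaches it, so n = 3.

3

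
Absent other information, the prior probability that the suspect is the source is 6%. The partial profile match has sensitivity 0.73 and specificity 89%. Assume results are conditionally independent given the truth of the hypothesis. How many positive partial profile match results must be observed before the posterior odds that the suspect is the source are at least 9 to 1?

Prior odds: 0.06 ÷ 0.94 = 3/47.
False-positive rate = 1 − 0.89 = 0.11; likelihood ratio of a positive = 0.73/0.11 = 73/11.
Target odds = 9.
Require (73/11)ⁿ ≥ 9 ÷ (3/47) = 141.
(73/11)² = 5329/121 falls short of 141 but (73/11)³ = 389017/1331 reaches it, so n = 3.

3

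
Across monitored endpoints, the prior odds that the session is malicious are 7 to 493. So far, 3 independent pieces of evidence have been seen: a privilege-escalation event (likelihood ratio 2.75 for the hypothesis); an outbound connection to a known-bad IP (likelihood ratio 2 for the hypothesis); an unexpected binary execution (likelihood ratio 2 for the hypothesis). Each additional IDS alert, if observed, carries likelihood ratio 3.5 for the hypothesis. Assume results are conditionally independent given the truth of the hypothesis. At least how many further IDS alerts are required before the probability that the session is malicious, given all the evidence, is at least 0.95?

4

Prior odds = 7/493.
Combined Bayes factor of the evidence already in hand = 2.75 × 2 × 2 = 11.
Odds after that evidence = (7/493) × 11 = 77/493.
Target odds = 0.95/0.05 = 19.
Need 3.5ⁿ ≥ 19 ÷ (77/493) = 9367/77.
3.5³ = 42.875 falls short of 9367/77 but 3.5⁴ = 150.0625 reaches it, so n = 4.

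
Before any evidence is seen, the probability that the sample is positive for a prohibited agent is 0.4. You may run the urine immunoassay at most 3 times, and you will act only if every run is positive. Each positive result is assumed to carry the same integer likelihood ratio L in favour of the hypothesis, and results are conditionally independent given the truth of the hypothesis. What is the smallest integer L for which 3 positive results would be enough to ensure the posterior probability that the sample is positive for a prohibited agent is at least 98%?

5

Prior odds = 0.4/0.6 = 2/3.
Target odds = 0.98/0.02 = 49.
Need L³ ≥ 49 ÷ (2/3) = 73.5.
4³ = 64 < 73.5 ≤ 125 = 5³, so L = 5.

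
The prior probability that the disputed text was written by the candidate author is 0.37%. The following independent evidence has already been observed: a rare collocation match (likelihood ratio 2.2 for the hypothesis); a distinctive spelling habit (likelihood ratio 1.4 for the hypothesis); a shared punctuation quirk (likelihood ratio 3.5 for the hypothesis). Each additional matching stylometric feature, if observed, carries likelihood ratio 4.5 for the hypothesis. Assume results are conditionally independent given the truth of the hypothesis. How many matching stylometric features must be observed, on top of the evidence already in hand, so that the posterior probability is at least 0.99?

6

Prior odds = 0.0037/0.9963 = 37/9963.
Combined Bayes factor of the evidence already in hand = 2.2 × 1.4 × 3.5 = 10.78.
Odds after that evidence = (37/9963) × 10.78 = 19943/498150.
Target odds = 0.99/0.01 = 99.
Need 4.5ⁿ ≥ 99 ÷ (19943/498150) = 4483350/1813.
4.5⁵ = 1845.28125 falls short of 4483350/1813 but 4.5⁶ = 8303.765625 reaches it, so n = 6.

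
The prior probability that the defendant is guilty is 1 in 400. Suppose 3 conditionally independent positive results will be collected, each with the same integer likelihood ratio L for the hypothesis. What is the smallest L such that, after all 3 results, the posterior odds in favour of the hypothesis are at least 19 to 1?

Prior odds = 0.0025/0.9975 = 1/399.
Target odds = 19.
Need L³ ≥ 19 ÷ (1/399) = 7581.
19³ = 6859 < 7581 ≤ 8000 = 20³, so L = 20.

20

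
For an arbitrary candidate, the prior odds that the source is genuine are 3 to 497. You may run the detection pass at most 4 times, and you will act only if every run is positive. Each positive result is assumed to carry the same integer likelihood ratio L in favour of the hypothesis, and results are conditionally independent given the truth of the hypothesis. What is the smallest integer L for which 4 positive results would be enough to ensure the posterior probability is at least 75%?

5

Prior odds = 3/497.
Target odds = 0.75/0.25 = 3.
Need L⁴ ≥ 3 ÷ (3/497) = 497.
4⁴ = 256 < 497 ≤ 625 = 5⁴, so L = 5.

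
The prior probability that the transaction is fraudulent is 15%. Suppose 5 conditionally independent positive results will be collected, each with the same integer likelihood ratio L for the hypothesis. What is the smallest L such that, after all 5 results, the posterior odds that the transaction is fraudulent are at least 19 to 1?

Prior odds = 0.15/0.85 = 3/17.
Target odds = 19.
Need L⁵ ≥ 19 ÷ (3/17) = 323/3.
2⁵ = 32 < 323/3 ≤ 243 = 3⁵, so L = 3.

3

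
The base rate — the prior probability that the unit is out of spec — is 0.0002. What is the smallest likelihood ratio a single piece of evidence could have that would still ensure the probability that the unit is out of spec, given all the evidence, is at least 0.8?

Prior odds = 0.0002/0.9998 = 1/4999.
Target odds = 0.8/0.2 = 4.
Required Bayes factor = 4 ÷ (1/4999) = 19996.

19996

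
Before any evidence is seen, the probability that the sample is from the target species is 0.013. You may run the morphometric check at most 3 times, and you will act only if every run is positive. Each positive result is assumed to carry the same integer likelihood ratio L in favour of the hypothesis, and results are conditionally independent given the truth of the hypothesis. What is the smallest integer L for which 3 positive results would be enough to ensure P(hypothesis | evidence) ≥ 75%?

Prior odds = 0.013/0.987 = 13/987.
Target odds = 0.75/0.25 = 3.
Need L³ ≥ 3 ÷ (13/987) = 2961/13.
6³ = 216 < 2961/13 ≤ 343 = 7³, so L = 7.

7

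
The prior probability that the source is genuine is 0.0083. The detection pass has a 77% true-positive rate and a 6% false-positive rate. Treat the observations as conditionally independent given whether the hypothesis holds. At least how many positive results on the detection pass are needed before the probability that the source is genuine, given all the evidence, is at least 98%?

4

Prior odds = 0.0083/0.9917 = 83/9917.
Likelihood ratio of a positive result = 0.77/0.06 = 77/6.
Target posterior odds = 0.98/0.02 = 49.
Require (77/6)ⁿ ≥ 49 ÷ (83/9917) = 485933/83.
(77/6)³ = 456533/216 falls short of 485933/83 but (77/6)⁴ = 35153041/1296 reaches it, so n = 4.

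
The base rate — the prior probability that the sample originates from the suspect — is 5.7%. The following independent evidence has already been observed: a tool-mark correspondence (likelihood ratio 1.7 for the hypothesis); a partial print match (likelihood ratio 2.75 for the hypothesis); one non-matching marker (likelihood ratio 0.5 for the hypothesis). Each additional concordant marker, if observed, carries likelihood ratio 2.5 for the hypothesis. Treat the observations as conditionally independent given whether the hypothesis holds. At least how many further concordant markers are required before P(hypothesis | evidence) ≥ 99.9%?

10

Prior odds = 0.057/0.943 = 57/943.
Combined Bayes factor of the evidence already in hand = 1.7 × 2.75 × 0.5 = 2.3375.
Odds after that evidence = (57/943) × 2.3375 = 10659/75440.
Target odds = 0.999/0.001 = 999.
Need 2.5ⁿ ≥ 999 ÷ (10659/75440) = 25121520/3553.
2.5⁹ = 1953125/512 falls short of 25121520/3553 but 2.5¹⁰ = 9765625/1024 reaches it, so n = 10.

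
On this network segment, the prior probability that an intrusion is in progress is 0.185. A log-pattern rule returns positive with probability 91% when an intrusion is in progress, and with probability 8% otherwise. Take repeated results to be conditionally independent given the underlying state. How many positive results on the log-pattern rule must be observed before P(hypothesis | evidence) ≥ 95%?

Prior odds = 0.185/0.815 = 37/163.
Likelihood ratio of a positive result = 0.91/0.08 = 11.375.
Target posterior odds = 0.95/0.05 = 19.
Need (37/163) × 11.375ⁿ ≥ 19, i.e. 11.375ⁿ ≥ 3097/37.
11.375¹ = 11.375 falls short of 3097/37 but 11.375² = 129.390625 reaches it, so n = 2.

2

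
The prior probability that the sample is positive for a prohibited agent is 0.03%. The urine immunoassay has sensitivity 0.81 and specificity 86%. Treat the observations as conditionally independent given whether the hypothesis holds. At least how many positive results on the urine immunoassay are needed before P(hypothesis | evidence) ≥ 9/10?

6

Prior odds: 0.0003 ÷ 0.9997 = 3/9997.
False-positive rate = 1 − 0.86 = 0.14; likelihood ratio of a positive = 0.81/0.14 = 81/14.
Target posterior odds = 0.9/0.1 = 9.
Need (3/9997) × (81/14)ⁿ ≥ 9, i.e. (81/14)ⁿ ≥ 29991.
(81/14)⁵ ≈6483.13 falls short of 29991 but (81/14)⁶ ≈37509.6 reaches it, so n = 6.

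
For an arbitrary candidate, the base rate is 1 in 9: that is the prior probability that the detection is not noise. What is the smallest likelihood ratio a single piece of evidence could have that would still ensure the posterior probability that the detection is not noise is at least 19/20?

152

Prior odds = (1/9)/(8/9) = 0.125.
Target odds = 0.95/0.05 = 19.
Required Bayes factor = 19 ÷ 0.125 = 152.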